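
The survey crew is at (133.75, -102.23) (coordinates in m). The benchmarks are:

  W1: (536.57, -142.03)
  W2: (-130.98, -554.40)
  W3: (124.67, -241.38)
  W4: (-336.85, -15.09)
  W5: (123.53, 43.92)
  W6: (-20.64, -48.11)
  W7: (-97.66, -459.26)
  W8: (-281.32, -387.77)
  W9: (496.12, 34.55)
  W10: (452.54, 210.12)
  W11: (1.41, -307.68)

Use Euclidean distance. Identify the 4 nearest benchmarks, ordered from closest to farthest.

Distances from (133.75, -102.23):
W1: √((402.82)² + (-39.80)²) = √(162263.9524 + 1584.0400) = 404.78 m
W2: √((-264.73)² + (-452.17)²) = √(70081.9729 + 204457.7089) = 523.97 m
W3: √((-9.08)² + (-139.15)²) = √(82.4464 + 19362.7225) = 139.45 m
W4: √((-470.60)² + (87.14)²) = √(221464.3600 + 7593.3796) = 478.60 m
W5: √((-10.22)² + (146.15)²) = √(104.4484 + 21359.8225) = 146.51 m
W6: √((-154.39)² + (54.12)²) = √(23836.2721 + 2928.9744) = 163.60 m
W7: √((-231.41)² + (-357.03)²) = √(53550.5881 + 127470.4209) = 425.47 m
W8: √((-415.07)² + (-285.54)²) = √(172283.1049 + 81533.0916) = 503.80 m
W9: √((362.37)² + (136.78)²) = √(131312.0169 + 18708.7684) = 387.33 m
W10: √((318.79)² + (312.35)²) = √(101627.0641 + 97562.5225) = 446.31 m
W11: √((-132.34)² + (-205.45)²) = √(17513.8756 + 42209.7025) = 244.38 m
Sorted: W3 (139.45 m) < W5 (146.51 m) < W6 (163.60 m) < W11 (244.38 m) < W9 (387.33 m) < W1 (404.78 m) < …

W3, W5, W6, W11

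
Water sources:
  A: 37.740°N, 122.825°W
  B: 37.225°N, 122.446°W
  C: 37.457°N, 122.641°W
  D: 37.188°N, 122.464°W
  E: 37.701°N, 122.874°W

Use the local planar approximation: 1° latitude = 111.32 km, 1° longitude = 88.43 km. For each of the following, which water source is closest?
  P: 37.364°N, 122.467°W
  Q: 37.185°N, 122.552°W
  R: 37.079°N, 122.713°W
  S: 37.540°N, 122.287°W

P at 37.364°N, 122.467°W:
  A: 52.480 km
  B: 15.585 km
  C: 18.545 km
  D: 19.594 km
  E: 51.988 km
  → nearest: B (15.585 km)
Q at 37.185°N, 122.552°W:
  A: 66.332 km
  B: 10.377 km
  C: 31.285 km
  D: 7.789 km
  E: 64.111 km
  → nearest: D (7.789 km)
R at 37.079°N, 122.713°W:
  A: 74.246 km
  B: 28.664 km
  C: 42.558 km
  D: 25.141 km
  E: 70.690 km
  → nearest: D (25.141 km)
S at 37.540°N, 122.287°W:
  A: 52.527 km
  B: 37.780 km
  C: 32.639 km
  D: 42.195 km
  E: 54.915 km
  → nearest: C (32.639 km)

P→B; Q→D; R→D; S→C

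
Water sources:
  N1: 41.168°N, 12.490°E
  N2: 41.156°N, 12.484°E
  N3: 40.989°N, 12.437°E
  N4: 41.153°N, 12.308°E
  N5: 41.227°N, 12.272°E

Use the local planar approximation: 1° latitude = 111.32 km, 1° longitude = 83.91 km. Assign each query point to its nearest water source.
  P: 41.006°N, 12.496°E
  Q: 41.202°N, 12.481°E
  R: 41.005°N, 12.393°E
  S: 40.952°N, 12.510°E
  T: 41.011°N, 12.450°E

P at 41.006°N, 12.496°E:
  N1: 18.041 km
  N2: 16.728 km
  N3: 5.300 km
  N4: 22.730 km
  N5: 30.960 km
  → nearest: N3 (5.300 km)
Q at 41.202°N, 12.481°E:
  N1: 3.859 km
  N2: 5.127 km
  N3: 23.997 km
  N4: 15.507 km
  N5: 17.757 km
  → nearest: N1 (3.859 km)
R at 41.005°N, 12.393°E:
  N1: 19.887 km
  N2: 18.462 km
  N3: 4.099 km
  N4: 17.953 km
  N5: 26.717 km
  → nearest: N3 (4.099 km)
S at 40.952°N, 12.510°E:
  N1: 24.104 km
  N2: 22.814 km
  N3: 7.381 km
  N4: 28.070 km
  N5: 36.551 km
  → nearest: N3 (7.381 km)
T at 41.011°N, 12.450°E:
  N1: 17.797 km
  N2: 16.392 km
  N3: 2.681 km
  N4: 19.795 km
  N5: 28.306 km
  → nearest: N3 (2.681 km)

P→N3; Q→N1; R→N3; S→N3; T→N3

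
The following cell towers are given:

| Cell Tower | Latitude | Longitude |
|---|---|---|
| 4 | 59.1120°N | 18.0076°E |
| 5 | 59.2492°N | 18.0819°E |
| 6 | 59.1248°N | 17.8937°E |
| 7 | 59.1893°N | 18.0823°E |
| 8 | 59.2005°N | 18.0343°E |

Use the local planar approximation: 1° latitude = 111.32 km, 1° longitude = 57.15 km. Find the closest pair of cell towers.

7 and 8

Pairwise distances:
4–5: √((0.1372·111.32)² + (0.0743·57.15)²) = √(233.267706 + 18.030597) = 15.8524 km
4–6: √((0.0128·111.32)² + (-0.1139·57.15)²) = √(2.030329 + 42.372093) = 6.6635 km
4–7: √((0.0773·111.32)² + (0.0747·57.15)²) = √(74.046645 + 18.225258) = 9.6058 km
4–8: √((0.0885·111.32)² + (0.0267·57.15)²) = √(97.058357 + 2.328386) = 9.9693 km
5–6: √((-0.1244·111.32)² + (-0.1882·57.15)²) = √(191.772865 + 115.683577) = 17.5344 km
5–7: √((-0.0599·111.32)² + (0.0004·57.15)²) = √(44.463131 + 0.000523) = 6.6681 km
5–8: √((-0.0487·111.32)² + (-0.0476·57.15)²) = √(29.390320 + 7.400250) = 6.0655 km
6–7: √((0.0645·111.32)² + (0.1886·57.15)²) = √(51.554410 + 116.175847) = 12.9511 km
6–8: √((0.0757·111.32)² + (0.1406·57.15)²) = √(71.013048 + 64.565885) = 11.6438 km
7–8: √((0.0112·111.32)² + (-0.0480·57.15)²) = √(1.554470 + 7.525146) = 3.0132 km
Closest pair: 7–8 at 3.0132 km.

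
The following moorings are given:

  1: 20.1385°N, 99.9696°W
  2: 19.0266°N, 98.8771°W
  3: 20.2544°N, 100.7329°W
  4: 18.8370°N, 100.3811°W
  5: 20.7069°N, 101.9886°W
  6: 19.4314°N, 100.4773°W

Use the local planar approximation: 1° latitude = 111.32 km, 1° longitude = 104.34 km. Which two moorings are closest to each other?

4 and 6

Pairwise distances:
1–2: √((-1.1119·111.32)² + (1.0925·104.34)²) = √(15320.673443 + 12994.050673) = 168.2698 km
1–3: √((0.1159·111.32)² + (-0.7633·104.34)²) = √(166.461294 + 6342.963168) = 80.6810 km
1–4: √((-1.3015·111.32)² + (-0.4115·104.34)²) = √(20991.077894 + 1843.492368) = 151.1111 km
1–5: √((0.5684·111.32)² + (-2.0190·104.34)²) = √(4003.635522 + 44378.672053) = 219.9598 km
1–6: √((-0.7071·111.32)² + (-0.5077·104.34)²) = √(6195.952359 + 2806.183015) = 94.8796 km
2–3: √((1.2278·111.32)² + (-1.8558·104.34)²) = √(18681.065940 + 37494.192566) = 237.0132 km
2–4: √((-0.1896·111.32)² + (-1.5040·104.34)²) = √(445.474718 + 24626.196317) = 158.3404 km
2–5: √((1.6803·111.32)² + (-3.1115·104.34)²) = √(34988.075105 + 105400.161278) = 374.6842 km
2–6: √((0.4048·111.32)² + (-1.6002·104.34)²) = √(2030.614126 + 27877.267146) = 172.9390 km
3–4: √((-1.4174·111.32)² + (0.3518·104.34)²) = √(24896.096127 + 1347.390047) = 161.9984 km
3–5: √((0.4525·111.32)² + (-1.2557·104.34)²) = √(2537.368607 + 17166.171746) = 140.3693 km
3–6: √((-0.8230·111.32)² + (0.2556·104.34)²) = √(8393.557420 + 711.251776) = 95.4191 km
4–5: √((1.8699·111.32)² + (-1.6075·104.34)²) = √(43329.448221 + 28132.195575) = 267.3231 km
4–6: √((0.5944·111.32)² + (-0.0962·104.34)²) = √(4378.284685 + 100.751567) = 66.9256 km
5–6: √((-1.2755·111.32)² + (1.5113·104.34)²) = √(20160.779569 + 24865.833967) = 212.1948 km
Closest pair: 4–6 at 66.9256 km.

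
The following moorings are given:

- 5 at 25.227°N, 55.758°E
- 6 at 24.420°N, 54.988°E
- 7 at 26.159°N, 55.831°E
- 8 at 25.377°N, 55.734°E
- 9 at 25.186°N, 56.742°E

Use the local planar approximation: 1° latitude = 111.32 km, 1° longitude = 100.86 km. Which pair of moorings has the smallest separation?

5 and 8

Pairwise distances:
5–8: 16.873 km
7–8: 87.600 km
5–9: 99.351 km
8–9: 103.866 km
5–7: 104.011 km
5–6: 118.751 km
6–8: 130.425 km
7–9: 142.037 km
6–9: 196.387 km
6–7: 211.435 km
Closest pair: 5–8 at 16.873 km.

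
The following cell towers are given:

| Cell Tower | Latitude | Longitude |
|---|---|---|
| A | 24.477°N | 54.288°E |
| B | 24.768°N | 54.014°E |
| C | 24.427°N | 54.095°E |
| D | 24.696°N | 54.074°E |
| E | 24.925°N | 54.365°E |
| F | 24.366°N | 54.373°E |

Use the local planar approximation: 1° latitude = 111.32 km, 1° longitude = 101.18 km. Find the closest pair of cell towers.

B and D

Pairwise distances:
A–B: √((0.291·111.32)² + (-0.274·101.18)²) = √(1049.37901 + 768.58247) = 42.638 km
A–C: √((-0.050·111.32)² + (-0.193·101.18)²) = √(30.98036 + 381.33263) = 20.305 km
A–D: √((0.219·111.32)² + (-0.214·101.18)²) = √(594.33954 + 468.83162) = 32.606 km
A–E: √((0.448·111.32)² + (0.077·101.18)²) = √(2487.15255 + 60.69750) = 50.476 km
A–F: √((-0.111·111.32)² + (0.085·101.18)²) = √(152.68359 + 73.96516) = 15.055 km
B–C: √((-0.341·111.32)² + (0.081·101.18)²) = √(1440.97071 + 67.16753) = 38.835 km
B–D: √((-0.072·111.32)² + (0.060·101.18)²) = √(64.24087 + 36.85461) = 10.055 km
B–E: √((0.157·111.32)² + (0.351·101.18)²) = √(305.45392 + 1261.25698) = 39.582 km
B–F: √((-0.402·111.32)² + (0.359·101.18)²) = √(2002.61978 + 1319.40537) = 57.637 km
C–D: √((0.269·111.32)² + (-0.021·101.18)²) = √(896.70782 + 4.51469) = 30.020 km
C–E: √((0.498·111.32)² + (0.270·101.18)²) = √(3073.30088 + 746.30591) = 61.803 km
C–F: √((-0.061·111.32)² + (0.278·101.18)²) = √(46.11116 + 791.18663) = 28.936 km
D–E: √((0.229·111.32)² + (0.291·101.18)²) = √(649.85634 + 866.91263) = 38.946 km
D–F: √((-0.330·111.32)² + (0.299·101.18)²) = √(1349.50431 + 915.23312) = 47.589 km
E–F: √((-0.559·111.32)² + (0.008·101.18)²) = √(3872.30905 + 0.65519) = 62.233 km
Closest pair: B–D at 10.055 km.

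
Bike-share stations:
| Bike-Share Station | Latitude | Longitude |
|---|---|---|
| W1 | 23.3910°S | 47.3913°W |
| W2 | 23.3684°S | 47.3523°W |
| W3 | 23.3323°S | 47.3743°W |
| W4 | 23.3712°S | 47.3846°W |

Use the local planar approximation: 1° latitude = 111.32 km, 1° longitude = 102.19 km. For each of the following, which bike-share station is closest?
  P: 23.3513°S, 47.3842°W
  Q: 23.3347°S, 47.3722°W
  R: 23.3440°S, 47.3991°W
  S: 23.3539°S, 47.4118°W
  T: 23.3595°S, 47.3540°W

P→W4; Q→W3; R→W3; S→W4; T→W2

P at 23.3513°S, 47.3842°W:
  W1: 4.4786 km
  W2: 3.7750 km
  W3: 2.3446 km
  W4: 2.2156 km
  → nearest: W4 (2.2156 km)
Q at 23.3347°S, 47.3722°W:
  W1: 6.5642 km
  W2: 4.2672 km
  W3: 0.3427 km
  W4: 4.2562 km
  → nearest: W3 (0.3427 km)
R at 23.3440°S, 47.3991°W:
  W1: 5.2924 km
  W2: 5.5000 km
  W3: 2.8494 km
  W4: 3.3710 km
  → nearest: W3 (2.8494 km)
S at 23.3539°S, 47.4118°W:
  W1: 4.6309 km
  W2: 6.2909 km
  W3: 4.5240 km
  W4: 3.3815 km
  → nearest: W4 (3.3815 km)
T at 23.3595°S, 47.3540°W:
  W1: 5.1793 km
  W2: 1.0059 km
  W3: 3.6704 km
  W4: 3.3874 km
  → nearest: W2 (1.0059 km)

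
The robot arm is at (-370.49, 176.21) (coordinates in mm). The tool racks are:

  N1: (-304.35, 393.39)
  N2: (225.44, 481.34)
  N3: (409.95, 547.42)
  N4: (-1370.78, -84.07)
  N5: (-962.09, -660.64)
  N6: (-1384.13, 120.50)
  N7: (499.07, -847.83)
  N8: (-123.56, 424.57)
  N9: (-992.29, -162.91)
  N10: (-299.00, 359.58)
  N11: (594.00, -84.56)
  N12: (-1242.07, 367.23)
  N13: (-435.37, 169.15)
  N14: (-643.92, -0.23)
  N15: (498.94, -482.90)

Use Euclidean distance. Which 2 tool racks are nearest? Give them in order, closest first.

N13, N10

Distances from (-370.49, 176.21):
N1: √((66.14)² + (217.18)²) = √(4374.4996 + 47167.1524) = 227.03 mm
N2: √((595.93)² + (305.13)²) = √(355132.5649 + 93104.3169) = 669.50 mm
N3: √((780.44)² + (371.21)²) = √(609086.5936 + 137796.8641) = 864.22 mm
N4: √((-1000.29)² + (-260.28)²) = √(1000580.0841 + 67745.6784) = 1033.60 mm
N5: √((-591.60)² + (-836.85)²) = √(349990.5600 + 700317.9225) = 1024.85 mm
N6: √((-1013.64)² + (-55.71)²) = √(1027466.0496 + 3103.6041) = 1015.17 mm
N7: √((869.56)² + (-1024.04)²) = √(756134.5936 + 1048657.9216) = 1343.43 mm
N8: √((246.93)² + (248.36)²) = √(60974.4249 + 61682.6896) = 350.22 mm
N9: √((-621.80)² + (-339.12)²) = √(386635.2400 + 115002.3744) = 708.26 mm
N10: √((71.49)² + (183.37)²) = √(5110.8201 + 33624.5569) = 196.81 mm
N11: √((964.49)² + (-260.77)²) = √(930240.9601 + 68000.9929) = 999.12 mm
N12: √((-871.58)² + (191.02)²) = √(759651.6964 + 36488.6404) = 892.27 mm
N13: √((-64.88)² + (-7.06)²) = √(4209.4144 + 49.8436) = 65.26 mm
N14: √((-273.43)² + (-176.44)²) = √(74763.9649 + 31131.0736) = 325.42 mm
N15: √((869.43)² + (-659.11)²) = √(755908.5249 + 434425.9921) = 1091.02 mm
Sorted: N13 (65.26 mm) < N10 (196.81 mm) < N1 (227.03 mm) < N14 (325.42 mm) < …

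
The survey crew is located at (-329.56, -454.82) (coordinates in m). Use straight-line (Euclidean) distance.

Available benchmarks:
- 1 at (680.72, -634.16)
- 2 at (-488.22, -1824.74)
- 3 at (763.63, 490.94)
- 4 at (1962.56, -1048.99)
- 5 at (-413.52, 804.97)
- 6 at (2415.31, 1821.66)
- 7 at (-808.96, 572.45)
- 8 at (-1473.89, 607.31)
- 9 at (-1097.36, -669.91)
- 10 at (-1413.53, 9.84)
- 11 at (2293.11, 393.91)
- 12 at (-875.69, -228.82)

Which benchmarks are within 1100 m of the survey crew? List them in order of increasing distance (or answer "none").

12, 9, 1

Distances from (-329.56, -454.82):
1: √((1010.28)² + (-179.34)²) = √(1020665.6784 + 32162.8356) = 1026.07 m
2: √((-158.66)² + (-1369.92)²) = √(25172.9956 + 1876680.8064) = 1379.08 m
3: √((1093.19)² + (945.76)²) = √(1195064.3761 + 894461.9776) = 1445.52 m
4: √((2292.12)² + (-594.17)²) = √(5253814.0944 + 353037.9889) = 2367.88 m
5: √((-83.96)² + (1259.79)²) = √(7049.2816 + 1587070.8441) = 1262.58 m
6: √((2744.87)² + (2276.48)²) = √(7534311.3169 + 5182361.1904) = 3566.04 m
7: √((-479.40)² + (1027.27)²) = √(229824.3600 + 1055283.6529) = 1133.63 m
8: √((-1144.33)² + (1062.13)²) = √(1309491.1489 + 1128120.1369) = 1561.29 m
9: √((-767.80)² + (-215.09)²) = √(589516.8400 + 46263.7081) = 797.36 m
10: √((-1083.97)² + (464.66)²) = √(1174990.9609 + 215908.9156) = 1179.36 m
11: √((2622.67)² + (848.73)²) = √(6878397.9289 + 720342.6129) = 2756.58 m
12: √((-546.13)² + (226.00)²) = √(298257.9769 + 51076.0000) = 591.04 m
Threshold 1100 m: 12 (591.04 m), 9 (797.36 m), 1 (1026.07 m) are within range.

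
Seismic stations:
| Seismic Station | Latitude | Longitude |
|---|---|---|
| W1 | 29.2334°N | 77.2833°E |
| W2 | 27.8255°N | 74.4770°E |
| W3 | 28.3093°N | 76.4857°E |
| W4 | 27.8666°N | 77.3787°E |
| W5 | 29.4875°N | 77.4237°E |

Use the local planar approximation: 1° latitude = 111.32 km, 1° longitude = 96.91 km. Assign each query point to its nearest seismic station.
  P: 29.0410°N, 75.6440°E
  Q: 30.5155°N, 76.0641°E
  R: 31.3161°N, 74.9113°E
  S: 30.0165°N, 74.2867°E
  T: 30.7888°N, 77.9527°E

P→W3; Q→W5; R→W5; S→W2; T→W5

P at 29.0410°N, 75.6440°E:
  W1: √((0.1924·111.32)² + (1.6393·96.91)²) = √(458.729353 + 25237.949377) = 160.3018 km
  W2: √((-1.2155·111.32)² + (-1.1670·96.91)²) = √(18308.649965 + 12790.246050) = 176.3488 km
  W3: √((-0.7317·111.32)² + (0.8417·96.91)²) = √(6634.565796 + 6653.525742) = 115.2740 km
  W4: √((-1.1744·111.32)² + (1.7347·96.91)²) = √(17091.433141 + 28260.897123) = 212.9609 km
  W5: √((0.4465·111.32)² + (1.7797·96.91)²) = √(2470.525391 + 29746.151672) = 179.4900 km
  → nearest: W3 (115.2740 km)
Q at 30.5155°N, 76.0641°E:
  W1: √((-1.2821·111.32)² + (1.2192·96.91)²) = √(20369.960915 + 13960.053901) = 185.2836 km
  W2: √((-2.6900·111.32)² + (-1.5871·96.91)²) = √(89670.781621 + 23656.242878) = 336.6408 km
  W3: √((-2.2062·111.32)² + (0.4216·96.91)²) = √(60316.503215 + 1669.315368) = 248.9695 km
  W4: √((-2.6489·111.32)² + (1.3146·96.91)²) = √(86951.588808 + 16230.221357) = 321.2193 km
  W5: √((-1.0280·111.32)² + (1.3596·96.91)²) = √(13095.817814 + 17360.390864) = 174.5171 km
  → nearest: W5 (174.5171 km)
R at 31.3161°N, 74.9113°E:
  W1: √((-2.0827·111.32)² + (2.3720·96.91)²) = √(53752.643762 + 52840.455965) = 326.4860 km
  W2: √((-3.4906·111.32)² + (-0.4343·96.91)²) = √(150989.436400 + 1771.400838) = 390.8463 km
  W3: √((-3.0068·111.32)² + (1.5744·96.91)²) = √(112035.454023 + 23279.162361) = 367.8514 km
  W4: √((-3.4495·111.32)² + (2.4674·96.91)²) = √(147454.725123 + 57176.334246) = 452.3616 km
  W5: √((-1.8286·111.32)² + (2.5124·96.91)²) = √(41436.572634 + 59280.895652) = 317.3602 km
  → nearest: W5 (317.3602 km)
S at 30.0165°N, 74.2867°E:
  W1: √((-0.7831·111.32)² + (2.9966·96.91)²) = √(7599.426925 + 84332.453885) = 303.2027 km
  W2: √((-2.1910·111.32)² + (0.1903·96.91)²) = √(59488.244140 + 340.106368) = 244.5983 km
  W3: √((-1.7072·111.32)² + (2.1990·96.91)²) = √(36117.293591 + 45413.779384) = 285.5365 km
  W4: √((-2.1499·111.32)² + (3.0920·96.91)²) = √(57277.349747 + 89787.557514) = 383.4904 km
  W5: √((-0.5290·111.32)² + (3.1370·96.91)²) = √(3467.829521 + 92420.055404) = 309.6577 km
  → nearest: W2 (244.5983 km)
T at 30.7888°N, 77.9527°E:
  W1: √((-1.5554·111.32)² + (-0.6694·96.91)²) = √(29979.927935 + 4208.318518) = 184.9006 km
  W2: √((-2.9633·111.32)² + (-3.4757·96.91)²) = √(108817.222696 + 113454.507508) = 471.4570 km
  W3: √((-2.4795·111.32)² + (-1.4670·96.91)²) = √(76185.903202 + 20211.447359) = 310.4792 km
  W4: √((-2.9222·111.32)² + (-0.5740·96.91)²) = √(105819.637183 + 3094.289702) = 330.0211 km
  W5: √((-1.3013·111.32)² + (-0.5290·96.91)²) = √(20984.627040 + 2628.140212) = 153.6645 km
  → nearest: W5 (153.6645 km)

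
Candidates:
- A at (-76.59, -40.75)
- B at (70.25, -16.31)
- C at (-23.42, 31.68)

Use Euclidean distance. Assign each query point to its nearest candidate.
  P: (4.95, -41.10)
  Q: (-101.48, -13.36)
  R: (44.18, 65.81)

P at (4.95, -41.10):
  A: 81.54
  B: 69.85
  C: 78.11
  → nearest: B (69.85)
Q at (-101.48, -13.36):
  A: 37.01
  B: 171.76
  C: 90.12
  → nearest: A (37.01)
R at (44.18, 65.81):
  A: 161.06
  B: 86.16
  C: 75.73
  → nearest: C (75.73)

P→B; Q→A; R→C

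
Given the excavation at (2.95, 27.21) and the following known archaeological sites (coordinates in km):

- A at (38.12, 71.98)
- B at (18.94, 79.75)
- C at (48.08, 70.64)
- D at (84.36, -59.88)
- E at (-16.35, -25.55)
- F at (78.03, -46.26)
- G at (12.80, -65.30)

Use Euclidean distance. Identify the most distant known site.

D

Distances from (2.95, 27.21):
A: 56.93 km
B: 54.92 km
C: 62.63 km
D: 119.22 km
E: 56.18 km
F: 105.05 km
G: 93.03 km
Maximum: D at 119.22 km.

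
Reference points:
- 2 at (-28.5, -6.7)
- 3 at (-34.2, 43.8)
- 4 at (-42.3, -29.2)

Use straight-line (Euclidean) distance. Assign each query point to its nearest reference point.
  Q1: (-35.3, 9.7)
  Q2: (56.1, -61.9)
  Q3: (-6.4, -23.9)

Q1→2; Q2→2; Q3→2

Q1 at (-35.3, 9.7):
  2: √((6.8)² + (-16.4)²) = √(46.240 + 268.960) = 17.8
  3: √((1.1)² + (34.1)²) = √(1.210 + 1162.810) = 34.1
  4: √((-7.0)² + (-38.9)²) = √(49.000 + 1513.210) = 39.5
  → nearest: 2 (17.8)
Q2 at (56.1, -61.9):
  2: √((-84.6)² + (55.2)²) = √(7157.160 + 3047.040) = 101.0
  3: √((-90.3)² + (105.7)²) = √(8154.090 + 11172.490) = 139.0
  4: √((-98.4)² + (32.7)²) = √(9682.560 + 1069.290) = 103.7
  → nearest: 2 (101.0)
Q3 at (-6.4, -23.9):
  2: √((-22.1)² + (17.2)²) = √(488.410 + 295.840) = 28.0
  3: √((-27.8)² + (67.7)²) = √(772.840 + 4583.290) = 73.2
  4: √((-35.9)² + (-5.3)²) = √(1288.810 + 28.090) = 36.3
  → nearest: 2 (28.0)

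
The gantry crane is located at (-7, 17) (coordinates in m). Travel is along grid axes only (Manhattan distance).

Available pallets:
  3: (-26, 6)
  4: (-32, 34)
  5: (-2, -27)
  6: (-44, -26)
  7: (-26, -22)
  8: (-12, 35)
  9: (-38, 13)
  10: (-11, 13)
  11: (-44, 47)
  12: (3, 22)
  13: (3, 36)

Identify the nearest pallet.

10

Distances from (-7, 17):
3: |-19| + |-11| = 19 + 11 = 30 m
4: |-25| + |17| = 25 + 17 = 42 m
5: |5| + |-44| = 5 + 44 = 49 m
6: |-37| + |-43| = 37 + 43 = 80 m
7: |-19| + |-39| = 19 + 39 = 58 m
8: |-5| + |18| = 5 + 18 = 23 m
9: |-31| + |-4| = 31 + 4 = 35 m
10: |-4| + |-4| = 4 + 4 = 8 m
11: |-37| + |30| = 37 + 30 = 67 m
12: |10| + |5| = 10 + 5 = 15 m
13: |10| + |19| = 10 + 19 = 29 m
Minimum: 10 at 8 m.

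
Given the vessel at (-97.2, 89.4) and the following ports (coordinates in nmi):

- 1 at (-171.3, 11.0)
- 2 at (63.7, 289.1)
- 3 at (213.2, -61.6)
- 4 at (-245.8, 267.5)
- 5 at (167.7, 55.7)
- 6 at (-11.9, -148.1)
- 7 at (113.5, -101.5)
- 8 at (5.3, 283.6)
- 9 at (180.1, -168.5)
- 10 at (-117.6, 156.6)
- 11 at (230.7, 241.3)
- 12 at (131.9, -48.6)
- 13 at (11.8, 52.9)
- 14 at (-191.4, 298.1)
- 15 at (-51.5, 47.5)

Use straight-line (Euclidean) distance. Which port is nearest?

15

Distances from (-97.2, 89.4):
1: √((-74.1)² + (-78.4)²) = √(5490.810 + 6146.560) = 107.9 nmi
2: √((160.9)² + (199.7)²) = √(25888.810 + 39880.090) = 256.5 nmi
3: √((310.4)² + (-151.0)²) = √(96348.160 + 22801.000) = 345.2 nmi
4: √((-148.6)² + (178.1)²) = √(22081.960 + 31719.610) = 232.0 nmi
5: √((264.9)² + (-33.7)²) = √(70172.010 + 1135.690) = 267.0 nmi
6: √((85.3)² + (-237.5)²) = √(7276.090 + 56406.250) = 252.4 nmi
7: √((210.7)² + (-190.9)²) = √(44394.490 + 36442.810) = 284.3 nmi
8: √((102.5)² + (194.2)²) = √(10506.250 + 37713.640) = 219.6 nmi
9: √((277.3)² + (-257.9)²) = √(76895.290 + 66512.410) = 378.7 nmi
10: √((-20.4)² + (67.2)²) = √(416.160 + 4515.840) = 70.2 nmi
11: √((327.9)² + (151.9)²) = √(107518.410 + 23073.610) = 361.4 nmi
12: √((229.1)² + (-138.0)²) = √(52486.810 + 19044.000) = 267.5 nmi
13: √((109.0)² + (-36.5)²) = √(11881.000 + 1332.250) = 114.9 nmi
14: √((-94.2)² + (208.7)²) = √(8873.640 + 43555.690) = 229.0 nmi
15: √((45.7)² + (-41.9)²) = √(2088.490 + 1755.610) = 62.0 nmi
Minimum: 15 at 62.0 nmi.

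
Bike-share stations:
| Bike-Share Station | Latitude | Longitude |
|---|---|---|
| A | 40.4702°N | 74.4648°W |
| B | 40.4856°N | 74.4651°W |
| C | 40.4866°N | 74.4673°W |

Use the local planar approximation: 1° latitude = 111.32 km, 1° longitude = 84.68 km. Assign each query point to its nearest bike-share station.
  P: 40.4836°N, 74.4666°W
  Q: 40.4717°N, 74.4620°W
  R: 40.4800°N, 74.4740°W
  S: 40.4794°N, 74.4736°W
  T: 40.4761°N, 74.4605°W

P→B; Q→A; R→C; S→C; T→A

P at 40.4836°N, 74.4666°W:
  A: √((-0.0134·111.32)² + (0.0018·84.68)²) = √(2.225133 + 0.023233) = 1.4995 km
  B: √((0.0020·111.32)² + (0.0015·84.68)²) = √(0.049569 + 0.016134) = 0.2563 km
  C: √((0.0030·111.32)² + (-0.0007·84.68)²) = √(0.111529 + 0.003514) = 0.3392 km
  → nearest: B (0.2563 km)
Q at 40.4717°N, 74.4620°W:
  A: √((-0.0015·111.32)² + (-0.0028·84.68)²) = √(0.027882 + 0.056218) = 0.2900 km
  B: √((0.0139·111.32)² + (-0.0031·84.68)²) = √(2.394286 + 0.068910) = 1.5695 km
  C: √((0.0149·111.32)² + (-0.0053·84.68)²) = √(2.751180 + 0.201425) = 1.7183 km
  → nearest: A (0.2900 km)
R at 40.4800°N, 74.4740°W:
  A: √((-0.0098·111.32)² + (0.0092·84.68)²) = √(1.190141 + 0.606928) = 1.3405 km
  B: √((0.0056·111.32)² + (0.0089·84.68)²) = √(0.388618 + 0.567991) = 0.9781 km
  C: √((0.0066·111.32)² + (0.0067·84.68)²) = √(0.539802 + 0.321893) = 0.9283 km
  → nearest: C (0.9283 km)
S at 40.4794°N, 74.4736°W:
  A: √((-0.0092·111.32)² + (0.0088·84.68)²) = √(1.048871 + 0.555299) = 1.2666 km
  B: √((0.0062·111.32)² + (0.0085·84.68)²) = √(0.476354 + 0.518083) = 0.9972 km
  C: √((0.0072·111.32)² + (0.0063·84.68)²) = √(0.642409 + 0.284605) = 0.9628 km
  → nearest: C (0.9628 km)
T at 40.4761°N, 74.4605°W:
  A: √((-0.0059·111.32)² + (-0.0043·84.68)²) = √(0.431370 + 0.132586) = 0.7510 km
  B: √((0.0095·111.32)² + (-0.0046·84.68)²) = √(1.118391 + 0.151732) = 1.1270 km
  C: √((0.0105·111.32)² + (-0.0068·84.68)²) = √(1.366234 + 0.331573) = 1.3030 km
  → nearest: A (0.7510 km)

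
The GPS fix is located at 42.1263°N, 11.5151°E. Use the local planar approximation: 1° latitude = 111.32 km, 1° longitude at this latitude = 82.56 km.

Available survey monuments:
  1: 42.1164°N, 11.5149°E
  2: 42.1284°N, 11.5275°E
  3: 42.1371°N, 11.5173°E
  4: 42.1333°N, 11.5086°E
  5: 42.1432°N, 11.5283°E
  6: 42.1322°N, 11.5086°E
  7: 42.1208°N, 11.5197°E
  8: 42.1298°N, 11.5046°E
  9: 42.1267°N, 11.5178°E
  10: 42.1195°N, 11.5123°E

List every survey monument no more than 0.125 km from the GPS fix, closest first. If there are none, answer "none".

Distances from 42.1263°N, 11.5151°E:
1: 1.1022 km
2: 1.0501 km
3: 1.2159 km
4: 0.9461 km
5: 2.1742 km
6: 0.8481 km
7: 0.7205 km
8: 0.9504 km
9: 0.2273 km
10: 0.7915 km
Threshold 0.125 km: none within range.

none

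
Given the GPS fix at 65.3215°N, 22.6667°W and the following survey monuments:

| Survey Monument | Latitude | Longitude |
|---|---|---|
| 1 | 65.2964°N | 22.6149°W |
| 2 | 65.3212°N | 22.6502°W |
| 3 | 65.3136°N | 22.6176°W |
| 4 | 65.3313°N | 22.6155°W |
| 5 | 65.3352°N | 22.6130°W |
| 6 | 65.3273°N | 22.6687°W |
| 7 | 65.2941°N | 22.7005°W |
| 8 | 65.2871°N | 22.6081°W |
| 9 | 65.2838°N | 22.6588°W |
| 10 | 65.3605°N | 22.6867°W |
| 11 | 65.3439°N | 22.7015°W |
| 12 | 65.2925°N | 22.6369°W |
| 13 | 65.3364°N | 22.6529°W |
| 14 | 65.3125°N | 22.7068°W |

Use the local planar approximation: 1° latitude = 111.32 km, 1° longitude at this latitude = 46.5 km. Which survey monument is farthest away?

8

Distances from 65.3215°N, 22.6667°W:
1: √((-0.0251·111.32)² + (0.0518·46.5)²) = √(7.807174 + 5.801836) = 3.6890 km
2: √((-0.0003·111.32)² + (0.0165·46.5)²) = √(0.001115 + 0.588673) = 0.7680 km
3: √((-0.0079·111.32)² + (0.0491·46.5)²) = √(0.773394 + 5.212774) = 2.4467 km
4: √((0.0098·111.32)² + (0.0512·46.5)²) = √(1.190141 + 5.668209) = 2.6188 km
5: √((0.0137·111.32)² + (0.0537·46.5)²) = √(2.325881 + 6.235259) = 2.9259 km
6: √((0.0058·111.32)² + (-0.0020·46.5)²) = √(0.416872 + 0.008649) = 0.6523 km
7: √((-0.0274·111.32)² + (-0.0338·46.5)²) = √(9.303525 + 2.470241) = 3.4313 km
8: √((-0.0344·111.32)² + (0.0586·46.5)²) = √(14.664366 + 7.425080) = 4.6999 km
9: √((-0.0377·111.32)² + (0.0079·46.5)²) = √(17.612828 + 0.134946) = 4.2128 km
10: √((0.0390·111.32)² + (-0.0200·46.5)²) = √(18.848449 + 0.864900) = 4.4400 km
11: √((0.0224·111.32)² + (-0.0348·46.5)²) = √(6.217881 + 2.618571) = 2.9726 km
12: √((-0.0290·111.32)² + (0.0298·46.5)²) = √(10.421792 + 1.920164) = 3.5131 km
13: √((0.0149·111.32)² + (0.0138·46.5)²) = √(2.751180 + 0.411779) = 1.7785 km
14: √((-0.0090·111.32)² + (-0.0401·46.5)²) = √(1.003764 + 3.476920) = 2.1168 km
Maximum: 8 at 4.6999 km.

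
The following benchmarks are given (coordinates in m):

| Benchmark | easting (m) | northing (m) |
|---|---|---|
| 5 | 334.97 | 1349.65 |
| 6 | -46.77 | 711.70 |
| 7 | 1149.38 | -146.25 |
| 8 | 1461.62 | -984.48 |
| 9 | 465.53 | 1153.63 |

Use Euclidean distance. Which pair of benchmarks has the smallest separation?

5 and 9

Pairwise distances:
5–6: 743.44 m
5–7: 1703.23 m
5–8: 2591.81 m
5–9: 235.52 m
6–7: 1472.02 m
6–8: 2269.86 m
6–9: 676.57 m
7–8: 894.50 m
7–9: 1468.79 m
8–9: 2358.75 m
Closest pair: 5–9 at 235.52 m.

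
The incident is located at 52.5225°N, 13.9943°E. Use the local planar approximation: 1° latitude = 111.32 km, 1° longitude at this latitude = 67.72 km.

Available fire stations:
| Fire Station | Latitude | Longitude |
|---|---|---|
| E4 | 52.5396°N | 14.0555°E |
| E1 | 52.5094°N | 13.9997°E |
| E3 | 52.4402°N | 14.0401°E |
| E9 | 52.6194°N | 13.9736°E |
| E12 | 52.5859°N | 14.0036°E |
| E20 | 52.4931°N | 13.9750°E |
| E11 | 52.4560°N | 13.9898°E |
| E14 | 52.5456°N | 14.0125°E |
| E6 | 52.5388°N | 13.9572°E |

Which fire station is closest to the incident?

Distances from 52.5225°N, 13.9943°E:
E4: 4.5607 km
E1: 1.5034 km
E3: 9.6724 km
E9: 10.8776 km
E12: 7.0857 km
E20: 3.5241 km
E11: 7.4090 km
E14: 2.8516 km
E6: 3.0991 km
Minimum: E1 at 1.5034 km.

E1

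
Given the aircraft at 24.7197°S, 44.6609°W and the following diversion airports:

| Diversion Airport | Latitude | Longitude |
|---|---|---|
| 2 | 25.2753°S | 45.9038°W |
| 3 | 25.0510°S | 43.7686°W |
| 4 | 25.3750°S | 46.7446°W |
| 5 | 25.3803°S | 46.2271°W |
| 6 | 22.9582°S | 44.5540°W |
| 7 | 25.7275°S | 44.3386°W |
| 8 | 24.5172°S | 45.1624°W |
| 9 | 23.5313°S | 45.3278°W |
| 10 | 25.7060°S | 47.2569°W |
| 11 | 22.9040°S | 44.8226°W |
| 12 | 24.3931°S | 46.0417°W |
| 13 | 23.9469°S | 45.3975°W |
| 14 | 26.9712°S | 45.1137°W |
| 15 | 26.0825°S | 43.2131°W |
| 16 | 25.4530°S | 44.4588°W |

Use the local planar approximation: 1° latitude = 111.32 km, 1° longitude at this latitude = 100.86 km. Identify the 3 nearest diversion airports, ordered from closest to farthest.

8, 16, 3

Distances from 24.7197°S, 44.6609°W:
2: 139.7863 km
3: 97.2609 km
4: 222.4623 km
5: 174.2452 km
6: 196.3864 km
7: 116.8030 km
8: 55.3771 km
9: 148.4107 km
10: 283.9211 km
11: 202.7806 km
12: 143.9350 km
13: 113.6677 km
14: 254.7638 km
15: 210.5667 km
16: 84.1375 km
Sorted: 8 (55.3771 km) < 16 (84.1375 km) < 3 (97.2609 km) < 13 (113.6677 km) < 7 (116.8030 km) < …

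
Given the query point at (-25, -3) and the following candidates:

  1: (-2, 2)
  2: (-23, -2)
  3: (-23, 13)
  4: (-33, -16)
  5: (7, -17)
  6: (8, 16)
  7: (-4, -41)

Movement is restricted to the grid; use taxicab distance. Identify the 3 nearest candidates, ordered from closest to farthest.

2, 3, 4

Distances from (-25, -3):
1: 28
2: 3
3: 18
4: 21
5: 46
6: 52
7: 59
Sorted: 2 (3) < 3 (18) < 4 (21) < 1 (28) < 5 (46) < …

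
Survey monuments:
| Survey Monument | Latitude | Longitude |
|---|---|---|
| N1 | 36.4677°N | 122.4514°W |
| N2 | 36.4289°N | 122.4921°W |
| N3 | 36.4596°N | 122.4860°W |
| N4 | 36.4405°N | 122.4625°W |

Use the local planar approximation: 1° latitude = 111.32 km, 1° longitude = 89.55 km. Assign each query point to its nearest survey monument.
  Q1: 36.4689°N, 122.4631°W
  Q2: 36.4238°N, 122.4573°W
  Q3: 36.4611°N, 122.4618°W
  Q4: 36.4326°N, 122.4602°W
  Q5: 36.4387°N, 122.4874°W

Q1 at 36.4689°N, 122.4631°W:
  N1: 1.0562 km
  N2: 5.1548 km
  N3: 2.2972 km
  N4: 3.1619 km
  → nearest: N1 (1.0562 km)
Q2 at 36.4238°N, 122.4573°W:
  N1: 4.9154 km
  N2: 3.1676 km
  N3: 4.7421 km
  N4: 1.9165 km
  → nearest: N4 (1.9165 km)
Q3 at 36.4611°N, 122.4618°W:
  N1: 1.1862 km
  N2: 4.4957 km
  N3: 2.1735 km
  N4: 2.2940 km
  → nearest: N1 (1.1862 km)
Q4 at 36.4326°N, 122.4602°W:
  N1: 3.9860 km
  N2: 2.8862 km
  N3: 3.7910 km
  N4: 0.9032 km
  → nearest: N4 (0.9032 km)
Q5 at 36.4387°N, 122.4874°W:
  N1: 4.5623 km
  N2: 1.1693 km
  N3: 2.3300 km
  N4: 2.2388 km
  → nearest: N2 (1.1693 km)

Q1→N1; Q2→N4; Q3→N1; Q4→N4; Q5→N2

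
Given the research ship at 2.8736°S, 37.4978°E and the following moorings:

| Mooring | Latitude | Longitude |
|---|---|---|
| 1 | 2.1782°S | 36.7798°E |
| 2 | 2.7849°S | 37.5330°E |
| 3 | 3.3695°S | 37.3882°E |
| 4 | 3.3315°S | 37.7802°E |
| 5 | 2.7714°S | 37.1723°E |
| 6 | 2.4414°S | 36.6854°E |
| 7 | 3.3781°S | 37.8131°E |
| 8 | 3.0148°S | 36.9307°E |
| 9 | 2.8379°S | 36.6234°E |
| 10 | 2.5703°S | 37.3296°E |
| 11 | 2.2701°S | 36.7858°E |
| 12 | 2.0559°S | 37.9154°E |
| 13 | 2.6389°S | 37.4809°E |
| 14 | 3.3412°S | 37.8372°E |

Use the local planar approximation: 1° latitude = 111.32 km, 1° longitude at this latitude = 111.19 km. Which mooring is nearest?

Distances from 2.8736°S, 37.4978°E:
1: √((0.6954·111.32)² + (-0.7180·111.19)²) = √(5992.606597 + 6373.534617) = 111.2032 km
2: √((0.0887·111.32)² + (0.0352·111.19)²) = √(97.497535 + 15.318519) = 10.6215 km
3: √((-0.4959·111.32)² + (-0.1096·111.19)²) = √(3047.436128 + 148.508930) = 56.5327 km
4: √((-0.4579·111.32)² + (0.2824·111.19)²) = √(2598.290362 + 985.963517) = 59.8686 km
5: √((0.1022·111.32)² + (-0.3255·111.19)²) = √(129.433945 + 1309.885837) = 37.9384 km
6: √((0.4322·111.32)² + (-0.8124·111.19)²) = √(2314.813041 + 8159.645480) = 102.3448 km
7: √((-0.5045·111.32)² + (0.3153·111.19)²) = √(3154.051182 + 1229.077878) = 66.2052 km
8: √((-0.1412·111.32)² + (-0.5671·111.19)²) = √(247.067596 + 3976.040093) = 64.9854 km
9: √((0.0357·111.32)² + (-0.8744·111.19)²) = √(15.793662 + 9452.610400) = 97.3057 km
10: √((0.3033·111.32)² + (-0.1682·111.19)²) = √(1139.964208 + 349.770714) = 38.5971 km
11: √((0.6035·111.32)² + (-0.7120·111.19)²) = √(4513.370066 + 6267.458223) = 103.8308 km
12: √((0.8177·111.32)² + (0.4176·111.19)²) = √(8285.798943 + 2156.018289) = 102.1852 km
13: √((0.2347·111.32)² + (-0.0169·111.19)²) = √(682.609887 + 3.531058) = 26.1943 km
14: √((-0.4676·111.32)² + (0.3394·111.19)²) = √(2709.538962 + 1424.148040) = 64.2938 km
Minimum: 2 at 10.6215 km.

2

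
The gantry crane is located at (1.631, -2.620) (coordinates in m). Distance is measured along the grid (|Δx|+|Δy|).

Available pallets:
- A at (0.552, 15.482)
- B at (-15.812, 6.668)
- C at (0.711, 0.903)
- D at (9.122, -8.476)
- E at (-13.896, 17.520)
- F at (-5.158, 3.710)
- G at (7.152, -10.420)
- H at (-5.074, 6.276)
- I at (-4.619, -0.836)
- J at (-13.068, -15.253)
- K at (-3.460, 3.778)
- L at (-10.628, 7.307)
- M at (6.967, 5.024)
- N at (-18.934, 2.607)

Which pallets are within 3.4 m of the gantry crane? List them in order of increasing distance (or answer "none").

Distances from (1.631, -2.620):
A: 19.181 m
B: 26.731 m
C: 4.443 m
D: 13.347 m
E: 35.667 m
F: 13.119 m
G: 13.321 m
H: 15.601 m
I: 8.034 m
J: 27.332 m
K: 11.489 m
L: 22.186 m
M: 12.980 m
N: 25.792 m
Threshold 3.4 m: none within range.

none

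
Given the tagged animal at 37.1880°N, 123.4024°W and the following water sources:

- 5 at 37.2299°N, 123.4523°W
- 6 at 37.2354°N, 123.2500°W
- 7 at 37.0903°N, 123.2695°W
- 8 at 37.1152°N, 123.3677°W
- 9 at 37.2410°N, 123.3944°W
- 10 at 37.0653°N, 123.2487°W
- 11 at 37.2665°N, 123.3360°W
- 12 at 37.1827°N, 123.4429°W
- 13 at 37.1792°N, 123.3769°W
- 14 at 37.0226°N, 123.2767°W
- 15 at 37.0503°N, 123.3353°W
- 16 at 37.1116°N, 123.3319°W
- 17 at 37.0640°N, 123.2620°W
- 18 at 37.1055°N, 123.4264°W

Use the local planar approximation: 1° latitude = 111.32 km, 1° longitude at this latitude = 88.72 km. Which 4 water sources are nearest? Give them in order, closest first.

Distances from 37.1880°N, 123.4024°W:
5: √((0.0419·111.32)² + (-0.0499·88.72)²) = √(21.755769 + 19.599462) = 6.4308 km
6: √((0.0474·111.32)² + (0.1524·88.72)²) = √(27.842170 + 182.815494) = 14.5141 km
7: √((-0.0977·111.32)² + (0.1329·88.72)²) = √(118.286593 + 139.025040) = 16.0409 km
8: √((-0.0728·111.32)² + (0.0347·88.72)²) = √(65.676372 + 9.477679) = 8.6691 km
9: √((0.0530·111.32)² + (0.0080·88.72)²) = √(34.809528 + 0.503759) = 5.9425 km
10: √((-0.1227·111.32)² + (0.1537·88.72)²) = √(186.567298 + 185.947696) = 19.3006 km
11: √((0.0785·111.32)² + (0.0664·88.72)²) = √(76.363480 + 34.703975) = 10.5389 km
12: √((-0.0053·111.32)² + (-0.0405·88.72)²) = √(0.348095 + 12.910799) = 3.6413 km
13: √((-0.0088·111.32)² + (0.0255·88.72)²) = √(0.959648 + 5.118273) = 2.4653 km
14: √((-0.1654·111.32)² + (0.1257·88.72)²) = √(339.013822 + 124.369424) = 21.5263 km
15: √((-0.1377·111.32)² + (0.0671·88.72)²) = √(234.971006 + 35.439542) = 16.4442 km
16: √((-0.0764·111.32)² + (0.0705·88.72)²) = √(72.332440 + 39.122023) = 10.5572 km
17: √((-0.1240·111.32)² + (0.1404·88.72)²) = √(190.541582 + 155.159111) = 18.5930 km
18: √((-0.0825·111.32)² + (-0.0240·88.72)²) = √(84.344019 + 4.533833) = 9.4275 km
Sorted: 13 (2.4653 km) < 12 (3.6413 km) < 9 (5.9425 km) < 5 (6.4308 km) < 8 (8.6691 km) < 18 (9.4275 km) < …

13, 12, 9, 5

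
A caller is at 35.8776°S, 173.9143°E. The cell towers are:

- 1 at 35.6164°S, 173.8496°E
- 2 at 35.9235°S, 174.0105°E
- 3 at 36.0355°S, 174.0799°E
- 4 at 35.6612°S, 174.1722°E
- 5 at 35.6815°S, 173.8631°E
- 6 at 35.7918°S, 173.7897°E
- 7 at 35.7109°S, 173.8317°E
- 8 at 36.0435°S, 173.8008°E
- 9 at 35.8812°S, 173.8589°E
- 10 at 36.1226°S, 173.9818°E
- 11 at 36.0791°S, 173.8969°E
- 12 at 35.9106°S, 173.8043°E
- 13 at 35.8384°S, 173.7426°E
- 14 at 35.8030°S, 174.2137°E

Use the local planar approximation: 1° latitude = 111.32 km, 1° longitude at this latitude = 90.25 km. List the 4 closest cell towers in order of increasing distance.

9, 2, 12, 6

Distances from 35.8776°S, 173.9143°E:
1: 29.6573 km
2: 10.0740 km
3: 23.0723 km
4: 33.4971 km
5: 22.3135 km
6: 14.7540 km
7: 19.9984 km
8: 21.1186 km
9: 5.0159 km
10: 27.9455 km
11: 22.4859 km
12: 10.5854 km
13: 16.0986 km
14: 28.2682 km
Sorted: 9 (5.0159 km) < 2 (10.0740 km) < 12 (10.5854 km) < 6 (14.7540 km) < 13 (16.0986 km) < 7 (19.9984 km) < …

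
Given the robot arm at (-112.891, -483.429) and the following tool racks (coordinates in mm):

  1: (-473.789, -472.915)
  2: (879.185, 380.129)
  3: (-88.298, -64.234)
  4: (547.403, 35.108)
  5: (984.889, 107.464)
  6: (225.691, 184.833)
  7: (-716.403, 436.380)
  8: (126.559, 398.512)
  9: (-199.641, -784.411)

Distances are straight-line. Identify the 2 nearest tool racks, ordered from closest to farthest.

Distances from (-112.891, -483.429):
1: 361.051 mm
2: 1315.275 mm
3: 419.916 mm
4: 839.565 mm
5: 1246.706 mm
6: 749.141 mm
7: 1100.125 mm
8: 913.869 mm
9: 313.234 mm
Sorted: 9 (313.234 mm) < 1 (361.051 mm) < 3 (419.916 mm) < 6 (749.141 mm) < …

9, 1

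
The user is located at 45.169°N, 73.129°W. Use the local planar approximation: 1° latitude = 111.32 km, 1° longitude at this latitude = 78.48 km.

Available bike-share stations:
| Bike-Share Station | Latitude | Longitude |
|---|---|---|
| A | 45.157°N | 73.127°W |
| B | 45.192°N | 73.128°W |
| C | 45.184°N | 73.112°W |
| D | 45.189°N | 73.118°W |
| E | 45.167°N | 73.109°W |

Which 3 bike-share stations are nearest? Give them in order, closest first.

Distances from 45.169°N, 73.129°W:
A: √((-0.012·111.32)² + (0.002·78.48)²) = √(1.78447 + 0.02464) = 1.345 km
B: √((0.023·111.32)² + (0.001·78.48)²) = √(6.55544 + 0.00616) = 2.562 km
C: √((0.015·111.32)² + (0.017·78.48)²) = √(2.78823 + 1.77998) = 2.137 km
D: √((0.020·111.32)² + (0.011·78.48)²) = √(4.95686 + 0.74525) = 2.388 km
E: √((-0.002·111.32)² + (0.020·78.48)²) = √(0.04957 + 2.46364) = 1.585 km
Sorted: A (1.345 km) < E (1.585 km) < C (2.137 km) < D (2.388 km) < B (2.562 km)

A, E, C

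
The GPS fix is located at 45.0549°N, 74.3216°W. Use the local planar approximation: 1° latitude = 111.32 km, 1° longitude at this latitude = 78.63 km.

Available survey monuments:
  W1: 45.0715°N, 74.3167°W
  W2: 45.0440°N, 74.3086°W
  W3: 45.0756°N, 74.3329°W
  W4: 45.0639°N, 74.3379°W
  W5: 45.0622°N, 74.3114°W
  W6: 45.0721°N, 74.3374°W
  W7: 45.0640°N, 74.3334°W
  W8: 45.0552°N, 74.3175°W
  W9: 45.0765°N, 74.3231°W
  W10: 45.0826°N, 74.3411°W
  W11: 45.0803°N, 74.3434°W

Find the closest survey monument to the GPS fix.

W8

Distances from 45.0549°N, 74.3216°W:
W1: 1.8877 km
W2: 1.5866 km
W3: 2.4697 km
W4: 1.6268 km
W5: 1.1418 km
W6: 2.2824 km
W7: 1.3737 km
W8: 0.3241 km
W9: 2.4074 km
W10: 3.4437 km
W11: 3.3065 km
Minimum: W8 at 0.3241 km.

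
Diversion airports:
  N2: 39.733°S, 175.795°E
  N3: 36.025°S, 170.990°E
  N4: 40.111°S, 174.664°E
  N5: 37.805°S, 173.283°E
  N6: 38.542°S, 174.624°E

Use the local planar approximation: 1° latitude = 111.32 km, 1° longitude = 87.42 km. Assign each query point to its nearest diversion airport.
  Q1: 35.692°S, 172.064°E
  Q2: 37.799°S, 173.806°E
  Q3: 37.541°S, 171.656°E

Q1 at 35.692°S, 172.064°E:
  N2: 555.646 km
  N3: 100.942 km
  N4: 541.895 km
  N5: 258.233 km
  N6: 388.252 km
  → nearest: N3 (100.942 km)
Q2 at 37.799°S, 173.806°E:
  N2: 276.739 km
  N3: 315.596 km
  N4: 268.079 km
  N5: 45.726 km
  N6: 109.337 km
  → nearest: N5 (45.726 km)
Q3 at 37.541°S, 171.656°E:
  N2: 436.422 km
  N3: 178.522 km
  N4: 388.583 km
  N5: 145.237 km
  N6: 282.379 km
  → nearest: N5 (145.237 km)

Q1→N3; Q2→N5; Q3→N5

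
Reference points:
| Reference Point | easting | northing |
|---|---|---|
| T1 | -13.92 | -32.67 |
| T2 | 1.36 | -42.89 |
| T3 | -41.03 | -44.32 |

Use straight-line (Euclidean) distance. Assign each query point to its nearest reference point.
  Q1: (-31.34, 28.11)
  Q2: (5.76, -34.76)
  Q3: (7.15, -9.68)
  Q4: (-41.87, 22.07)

Q1→T1; Q2→T2; Q3→T1; Q4→T1

Q1 at (-31.34, 28.11):
  T1: 63.23
  T2: 78.17
  T3: 73.08
  → nearest: T1 (63.23)
Q2 at (5.76, -34.76):
  T1: 19.79
  T2: 9.24
  T3: 47.76
  → nearest: T2 (9.24)
Q3 at (7.15, -9.68):
  T1: 31.18
  T2: 33.71
  T3: 59.34
  → nearest: T1 (31.18)
Q4 at (-41.87, 22.07):
  T1: 61.46
  T2: 78.03
  T3: 66.40
  → nearest: T1 (61.46)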